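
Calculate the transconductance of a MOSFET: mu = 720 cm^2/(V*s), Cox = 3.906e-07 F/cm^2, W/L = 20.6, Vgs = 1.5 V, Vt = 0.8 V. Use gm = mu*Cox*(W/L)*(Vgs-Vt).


Step 1: Vov = Vgs - Vt = 1.5 - 0.8 = 0.7 V
Step 2: gm = mu * Cox * (W/L) * Vov
Step 3: gm = 720 * 3.906e-07 * 20.6 * 0.7 = 4.06e-03 S

4.06e-03


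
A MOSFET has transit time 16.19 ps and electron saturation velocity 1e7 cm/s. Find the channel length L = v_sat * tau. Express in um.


Step 1: tau in seconds = 16.19 ps * 1e-12 = 1.6190e-11 s
Step 2: L = v_sat * tau = 1e7 * 1.6190e-11 = 1.6190e-04 cm
Step 3: L in um = 1.6190e-04 * 1e4 = 1.619 um

1.619


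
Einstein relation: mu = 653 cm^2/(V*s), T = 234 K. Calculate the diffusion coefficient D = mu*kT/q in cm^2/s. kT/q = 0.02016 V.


Step 1: D = mu * (kT/q)
Step 2: D = 653 * 0.02016
Step 3: D = 13.16 cm^2/s

13.16


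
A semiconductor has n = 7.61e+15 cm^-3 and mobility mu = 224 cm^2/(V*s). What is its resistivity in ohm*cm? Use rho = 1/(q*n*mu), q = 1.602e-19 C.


Step 1: sigma = q * n * mu = 1.602e-19 * 7.61e+15 * 224 = 2.73083e-01 S/cm
Step 2: rho = 1 / sigma = 1 / 2.73083e-01 = 3.662 ohm*cm

3.662


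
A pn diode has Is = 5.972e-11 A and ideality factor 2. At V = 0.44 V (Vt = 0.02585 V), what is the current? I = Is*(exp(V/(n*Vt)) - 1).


Step 1: V/(n*Vt) = 0.44/(2*0.02585) = 8.5106
Step 2: exp(8.5106) = 4.9671e+03
Step 3: I = 5.972e-11 * (4.9671e+03 - 1) = 2.97e-07 A

2.97e-07


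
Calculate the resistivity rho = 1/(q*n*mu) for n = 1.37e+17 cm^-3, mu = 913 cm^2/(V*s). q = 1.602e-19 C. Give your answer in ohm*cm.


Step 1: sigma = q * n * mu = 1.602e-19 * 1.37e+17 * 913 = 2.00380e+01 S/cm
Step 2: rho = 1 / sigma = 1 / 2.00380e+01 = 0.04991 ohm*cm

0.04991


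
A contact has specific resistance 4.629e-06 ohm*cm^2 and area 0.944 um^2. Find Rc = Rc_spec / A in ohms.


Step 1: Convert area to cm^2: 0.944 um^2 = 9.4400e-09 cm^2
Step 2: Rc = Rc_spec / A = 4.629e-06 / 9.4400e-09
Step 3: Rc = 4.90e+02 ohms

4.90e+02


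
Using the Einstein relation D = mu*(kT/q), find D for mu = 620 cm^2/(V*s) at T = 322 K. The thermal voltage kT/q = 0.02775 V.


Step 1: D = mu * (kT/q)
Step 2: D = 620 * 0.02775
Step 3: D = 17.21 cm^2/s

17.21


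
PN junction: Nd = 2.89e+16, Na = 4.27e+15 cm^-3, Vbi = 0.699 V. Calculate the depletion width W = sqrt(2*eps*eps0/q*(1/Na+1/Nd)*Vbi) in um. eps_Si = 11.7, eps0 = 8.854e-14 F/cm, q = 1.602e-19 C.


Step 1: 1/Na + 1/Nd = 1/4.27e+15 + 1/2.89e+16 = 2.68794e-16
Step 2: 2*eps*eps0/q = 2*11.7*8.854e-14/1.602e-19 = 1.293281e+07
Step 3: W^2 = 1.293281e+07 * 2.68794e-16 * 0.699 = 2.42991e-09
Step 4: W = sqrt(2.42991e-09) = 4.929e-05 cm = 0.4929 um

0.4929


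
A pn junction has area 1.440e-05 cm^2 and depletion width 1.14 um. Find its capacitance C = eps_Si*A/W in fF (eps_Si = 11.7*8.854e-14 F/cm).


Step 1: eps_Si = 11.7 * 8.854e-14 = 1.035918e-12 F/cm
Step 2: W in cm = 1.14 * 1e-4 = 1.14e-04 cm
Step 3: C = 1.035918e-12 * 1.440e-05 / 1.14e-04 = 1.308528e-13 F
Step 4: C = 130.85 fF

130.85


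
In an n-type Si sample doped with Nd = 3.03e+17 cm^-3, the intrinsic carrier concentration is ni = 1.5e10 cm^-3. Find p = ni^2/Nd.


Step 1: Since Nd >> ni, n ≈ Nd = 3.03e+17 cm^-3
Step 2: p = ni^2 / n = (1.5e10)^2 / 3.03e+17
Step 3: p = 2.25e20 / 3.03e+17 = 7.43e+02 cm^-3

7.43e+02


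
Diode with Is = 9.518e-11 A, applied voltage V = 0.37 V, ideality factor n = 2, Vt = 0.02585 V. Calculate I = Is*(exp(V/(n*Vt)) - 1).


Step 1: V/(n*Vt) = 0.37/(2*0.02585) = 7.1567
Step 2: exp(7.1567) = 1.2827e+03
Step 3: I = 9.518e-11 * (1.2827e+03 - 1) = 1.22e-07 A

1.22e-07


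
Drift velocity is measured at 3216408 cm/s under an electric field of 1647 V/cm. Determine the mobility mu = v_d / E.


Step 1: mu = v_d / E
Step 2: mu = 3216408 / 1647
Step 3: mu = 1952.89 cm^2/(V*s)

1952.89


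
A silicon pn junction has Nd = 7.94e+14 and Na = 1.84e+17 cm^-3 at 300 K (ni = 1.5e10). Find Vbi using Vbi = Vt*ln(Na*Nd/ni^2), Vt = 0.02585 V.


Step 1: Compute Na*Nd/ni^2 = 1.84e+17 * 7.94e+14 / (1.5e10)^2 = 6.4932e+11
Step 2: ln(6.4932e+11) = 27.1992
Step 3: Vbi = 0.02585 * 27.1992 = 0.703 V

0.703


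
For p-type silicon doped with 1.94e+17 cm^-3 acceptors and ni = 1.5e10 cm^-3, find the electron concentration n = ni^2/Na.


Step 1: Majority hole concentration p ≈ Na = 1.94e+17 cm^-3
Step 2: n = ni^2 / Na = (1.5e10)^2 / 1.94e+17
Step 3: n = 1.16e+03 cm^-3

1.16e+03


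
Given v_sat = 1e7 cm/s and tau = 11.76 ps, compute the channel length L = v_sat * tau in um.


Step 1: tau in seconds = 11.76 ps * 1e-12 = 1.1760e-11 s
Step 2: L = v_sat * tau = 1e7 * 1.1760e-11 = 1.1760e-04 cm
Step 3: L in um = 1.1760e-04 * 1e4 = 1.176 um

1.176


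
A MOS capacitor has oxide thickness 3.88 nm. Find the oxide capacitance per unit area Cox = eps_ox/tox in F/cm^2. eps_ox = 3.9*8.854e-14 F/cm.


Step 1: eps_ox = 3.9 * 8.854e-14 = 3.45306e-13 F/cm
Step 2: tox in cm = 3.88 nm * 1e-7 = 3.8800e-07 cm
Step 3: Cox = 3.45306e-13 / 3.8800e-07 = 8.90e-07 F/cm^2

8.90e-07


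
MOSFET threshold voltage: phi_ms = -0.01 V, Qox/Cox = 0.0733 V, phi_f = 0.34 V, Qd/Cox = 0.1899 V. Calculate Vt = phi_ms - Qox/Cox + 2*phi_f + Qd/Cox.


Step 1: Vt = phi_ms - Qox/Cox + 2*phi_f + Qd/Cox
Step 2: Vt = -0.01 - 0.0733 + 2*0.34 + 0.1899
Step 3: Vt = -0.01 - 0.0733 + 0.68 + 0.1899
Step 4: Vt = 0.7866 V

0.7866


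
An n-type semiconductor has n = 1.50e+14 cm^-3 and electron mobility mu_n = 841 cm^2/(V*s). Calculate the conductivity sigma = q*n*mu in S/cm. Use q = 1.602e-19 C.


Step 1: sigma = q * n * mu
Step 2: sigma = 1.602e-19 * 1.50e+14 * 841
Step 3: sigma = 2.021e-02 S/cm

2.021e-02


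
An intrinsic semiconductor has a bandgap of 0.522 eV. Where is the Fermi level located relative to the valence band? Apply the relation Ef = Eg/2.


Step 1: For an intrinsic semiconductor, the Fermi level sits at midgap.
Step 2: Ef = Eg / 2 = 0.522 / 2 = 0.261 eV

0.261


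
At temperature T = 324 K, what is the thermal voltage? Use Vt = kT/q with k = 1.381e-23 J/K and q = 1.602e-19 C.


Step 1: kT = 1.381e-23 * 324 = 4.47444e-21 J
Step 2: Vt = kT/q = 4.47444e-21 / 1.602e-19
Step 3: Vt = 0.02793 V

0.02793


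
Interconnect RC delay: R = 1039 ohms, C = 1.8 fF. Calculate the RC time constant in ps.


Step 1: tau = R * C
Step 2: tau = 1039 * 1.8 fF = 1039 * 1.8e-15 F
Step 3: tau = 1.8702e-12 s = 1.8702 ps

1.8702


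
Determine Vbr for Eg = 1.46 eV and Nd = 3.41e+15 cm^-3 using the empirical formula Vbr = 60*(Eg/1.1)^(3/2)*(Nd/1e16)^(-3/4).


Step 1: Eg/1.1 = 1.46/1.1 = 1.327273
Step 2: (Eg/1.1)^1.5 = 1.327273^1.5 = 1.529116
Step 3: (Nd/1e16)^(-0.75) = (0.341)^(-0.75) = 2.240961
Step 4: Vbr = 60 * 1.529116 * 2.240961 = 205.6 V

205.6


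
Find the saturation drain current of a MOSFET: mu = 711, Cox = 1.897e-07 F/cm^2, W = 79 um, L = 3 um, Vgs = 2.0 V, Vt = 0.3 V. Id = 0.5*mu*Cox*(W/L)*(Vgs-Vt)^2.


Step 1: Overdrive voltage Vov = Vgs - Vt = 2.0 - 0.3 = 1.7 V
Step 2: W/L = 79/3 = 26.3333
Step 3: Id = 0.5 * 711 * 1.897e-07 * 26.3333 * 1.7^2
Step 4: Id = 5.13e-03 A

5.13e-03


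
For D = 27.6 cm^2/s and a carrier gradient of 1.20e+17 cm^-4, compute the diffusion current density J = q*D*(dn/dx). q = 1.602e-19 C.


Step 1: J = q * D * (dn/dx)
Step 2: J = 1.602e-19 * 27.6 * 1.20e+17
Step 3: J = 5.31e-01 A/cm^2

5.31e-01


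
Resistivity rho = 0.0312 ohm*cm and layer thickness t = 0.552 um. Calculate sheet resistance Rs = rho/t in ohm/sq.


Step 1: Convert thickness to cm: t = 0.552 um = 5.5200e-05 cm
Step 2: Rs = rho / t = 0.0312 / 5.5200e-05
Step 3: Rs = 565.2 ohm/sq

565.2


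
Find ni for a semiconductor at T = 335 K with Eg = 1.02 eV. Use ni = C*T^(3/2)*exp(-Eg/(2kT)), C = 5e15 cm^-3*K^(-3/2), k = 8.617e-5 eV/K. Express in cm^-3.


Step 1: Compute kT = 8.617e-5 * 335 = 0.02886695 eV
Step 2: Exponent = -Eg/(2kT) = -1.02/(2*0.02886695) = -17.66726
Step 3: T^(3/2) = 335^1.5 = 6131.51
Step 4: ni = 5e15 * 6131.51 * exp(-17.66726) = 6.51e+11 cm^-3

6.51e+11


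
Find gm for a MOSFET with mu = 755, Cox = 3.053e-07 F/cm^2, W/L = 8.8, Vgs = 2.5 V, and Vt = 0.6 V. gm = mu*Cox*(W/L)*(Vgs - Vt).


Step 1: Vov = Vgs - Vt = 2.5 - 0.6 = 1.9 V
Step 2: gm = mu * Cox * (W/L) * Vov
Step 3: gm = 755 * 3.053e-07 * 8.8 * 1.9 = 3.85e-03 S

3.85e-03


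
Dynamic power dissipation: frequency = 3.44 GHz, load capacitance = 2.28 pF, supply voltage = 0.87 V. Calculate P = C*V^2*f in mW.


Step 1: V^2 = 0.87^2 = 0.7569 V^2
Step 2: P = C*V^2*f = 2.28e-12 F * 0.7569 * 3.44e9 Hz
Step 3: P = 5.93651808e-03 W
Step 4: P = 5.937 mW

5.937


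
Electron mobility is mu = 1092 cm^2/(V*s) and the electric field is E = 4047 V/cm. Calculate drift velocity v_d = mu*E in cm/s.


Step 1: v_d = mu * E
Step 2: v_d = 1092 * 4047 = 4419324
Step 3: v_d = 4.42e+06 cm/s

4.42e+06


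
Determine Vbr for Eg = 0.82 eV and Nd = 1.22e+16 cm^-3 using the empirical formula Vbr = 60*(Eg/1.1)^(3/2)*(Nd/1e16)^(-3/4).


Step 1: Eg/1.1 = 0.82/1.1 = 0.745455
Step 2: (Eg/1.1)^1.5 = 0.745455^1.5 = 0.643624
Step 3: (Nd/1e16)^(-0.75) = (1.22)^(-0.75) = 0.861450
Step 4: Vbr = 60 * 0.643624 * 0.861450 = 33.3 V

33.3


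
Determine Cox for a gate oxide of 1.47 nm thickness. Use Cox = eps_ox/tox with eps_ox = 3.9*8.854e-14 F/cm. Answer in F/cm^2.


Step 1: eps_ox = 3.9 * 8.854e-14 = 3.45306e-13 F/cm
Step 2: tox in cm = 1.47 nm * 1e-7 = 1.4700e-07 cm
Step 3: Cox = 3.45306e-13 / 1.4700e-07 = 2.35e-06 F/cm^2

2.35e-06


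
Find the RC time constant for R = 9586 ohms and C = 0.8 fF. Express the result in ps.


Step 1: tau = R * C
Step 2: tau = 9586 * 0.8 fF = 9586 * 8.0e-16 F
Step 3: tau = 7.6688e-12 s = 7.6688 ps

7.6688


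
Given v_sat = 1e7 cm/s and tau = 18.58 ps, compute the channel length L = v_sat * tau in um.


Step 1: tau in seconds = 18.58 ps * 1e-12 = 1.8580e-11 s
Step 2: L = v_sat * tau = 1e7 * 1.8580e-11 = 1.8580e-04 cm
Step 3: L in um = 1.8580e-04 * 1e4 = 1.858 um

1.858


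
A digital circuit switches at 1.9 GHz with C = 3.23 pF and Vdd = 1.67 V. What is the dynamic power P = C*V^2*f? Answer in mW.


Step 1: V^2 = 1.67^2 = 2.7889 V^2
Step 2: P = C*V^2*f = 3.23e-12 F * 2.7889 * 1.9e9 Hz
Step 3: P = 1.71154793e-02 W
Step 4: P = 17.115 mW

17.115


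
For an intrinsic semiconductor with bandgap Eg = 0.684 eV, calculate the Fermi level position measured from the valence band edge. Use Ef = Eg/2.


Step 1: For an intrinsic semiconductor, the Fermi level sits at midgap.
Step 2: Ef = Eg / 2 = 0.684 / 2 = 0.342 eV

0.342


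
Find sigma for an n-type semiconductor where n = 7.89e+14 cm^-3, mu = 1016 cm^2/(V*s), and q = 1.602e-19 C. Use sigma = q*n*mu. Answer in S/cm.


Step 1: sigma = q * n * mu
Step 2: sigma = 1.602e-19 * 7.89e+14 * 1016
Step 3: sigma = 1.284e-01 S/cm

1.284e-01


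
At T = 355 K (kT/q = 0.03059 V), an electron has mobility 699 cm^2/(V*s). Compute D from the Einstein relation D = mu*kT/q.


Step 1: D = mu * (kT/q)
Step 2: D = 699 * 0.03059
Step 3: D = 21.38 cm^2/s

21.38


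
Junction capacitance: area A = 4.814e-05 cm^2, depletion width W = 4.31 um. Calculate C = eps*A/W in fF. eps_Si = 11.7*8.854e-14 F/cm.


Step 1: eps_Si = 11.7 * 8.854e-14 = 1.035918e-12 F/cm
Step 2: W in cm = 4.31 * 1e-4 = 4.31e-04 cm
Step 3: C = 1.035918e-12 * 4.814e-05 / 4.31e-04 = 1.157056e-13 F
Step 4: C = 115.71 fF

115.71


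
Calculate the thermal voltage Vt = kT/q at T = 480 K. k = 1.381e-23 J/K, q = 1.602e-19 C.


Step 1: kT = 1.381e-23 * 480 = 6.6288e-21 J
Step 2: Vt = kT/q = 6.6288e-21 / 1.602e-19
Step 3: Vt = 0.04138 V

0.04138


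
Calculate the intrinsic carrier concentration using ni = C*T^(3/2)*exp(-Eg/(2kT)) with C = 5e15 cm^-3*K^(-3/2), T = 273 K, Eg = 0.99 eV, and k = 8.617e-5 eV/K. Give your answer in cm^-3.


Step 1: Compute kT = 8.617e-5 * 273 = 0.02352441 eV
Step 2: Exponent = -Eg/(2kT) = -0.99/(2*0.02352441) = -21.04197
Step 3: T^(3/2) = 273^1.5 = 4510.70
Step 4: ni = 5e15 * 4510.70 * exp(-21.04197) = 1.64e+10 cm^-3

1.64e+10


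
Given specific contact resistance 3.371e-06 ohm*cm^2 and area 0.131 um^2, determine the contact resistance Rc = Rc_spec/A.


Step 1: Convert area to cm^2: 0.131 um^2 = 1.3100e-09 cm^2
Step 2: Rc = Rc_spec / A = 3.371e-06 / 1.3100e-09
Step 3: Rc = 2.57e+03 ohms

2.57e+03


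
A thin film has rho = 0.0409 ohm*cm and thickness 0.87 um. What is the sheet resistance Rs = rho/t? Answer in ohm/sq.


Step 1: Convert thickness to cm: t = 0.87 um = 8.7000e-05 cm
Step 2: Rs = rho / t = 0.0409 / 8.7000e-05
Step 3: Rs = 470.1 ohm/sq

470.1


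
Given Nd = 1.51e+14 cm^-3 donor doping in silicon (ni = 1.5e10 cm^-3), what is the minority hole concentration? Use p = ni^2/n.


Step 1: Since Nd >> ni, n ≈ Nd = 1.51e+14 cm^-3
Step 2: p = ni^2 / n = (1.5e10)^2 / 1.51e+14
Step 3: p = 2.25e20 / 1.51e+14 = 1.49e+06 cm^-3

1.49e+06


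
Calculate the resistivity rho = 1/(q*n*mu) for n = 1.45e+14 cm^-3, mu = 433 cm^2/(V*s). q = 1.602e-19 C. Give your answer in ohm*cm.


Step 1: sigma = q * n * mu = 1.602e-19 * 1.45e+14 * 433 = 1.00582e-02 S/cm
Step 2: rho = 1 / sigma = 1 / 1.00582e-02 = 99.42 ohm*cm

99.42


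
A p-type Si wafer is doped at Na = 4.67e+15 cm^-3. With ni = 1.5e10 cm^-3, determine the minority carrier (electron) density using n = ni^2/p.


Step 1: Majority hole concentration p ≈ Na = 4.67e+15 cm^-3
Step 2: n = ni^2 / Na = (1.5e10)^2 / 4.67e+15
Step 3: n = 4.82e+04 cm^-3

4.82e+04


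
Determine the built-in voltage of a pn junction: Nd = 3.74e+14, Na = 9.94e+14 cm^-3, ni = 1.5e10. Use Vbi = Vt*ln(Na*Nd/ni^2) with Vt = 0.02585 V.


Step 1: Compute Na*Nd/ni^2 = 9.94e+14 * 3.74e+14 / (1.5e10)^2 = 1.6522e+09
Step 2: ln(1.6522e+09) = 21.2254
Step 3: Vbi = 0.02585 * 21.2254 = 0.549 V

0.549


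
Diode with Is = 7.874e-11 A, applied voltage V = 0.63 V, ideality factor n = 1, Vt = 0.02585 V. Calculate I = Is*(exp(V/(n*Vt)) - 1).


Step 1: V/(n*Vt) = 0.63/(1*0.02585) = 24.3714
Step 2: exp(24.3714) = 3.8403e+10
Step 3: I = 7.874e-11 * (3.8403e+10 - 1) = 3.02e+00 A

3.02e+00


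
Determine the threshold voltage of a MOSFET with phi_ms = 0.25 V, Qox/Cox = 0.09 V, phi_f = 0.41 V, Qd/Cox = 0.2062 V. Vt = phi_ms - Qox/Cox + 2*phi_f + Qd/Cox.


Step 1: Vt = phi_ms - Qox/Cox + 2*phi_f + Qd/Cox
Step 2: Vt = 0.25 - 0.09 + 2*0.41 + 0.2062
Step 3: Vt = 0.25 - 0.09 + 0.82 + 0.2062
Step 4: Vt = 1.1862 V

1.1862


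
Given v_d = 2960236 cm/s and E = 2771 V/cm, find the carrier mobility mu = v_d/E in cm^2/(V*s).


Step 1: mu = v_d / E
Step 2: mu = 2960236 / 2771
Step 3: mu = 1068.29 cm^2/(V*s)

1068.29


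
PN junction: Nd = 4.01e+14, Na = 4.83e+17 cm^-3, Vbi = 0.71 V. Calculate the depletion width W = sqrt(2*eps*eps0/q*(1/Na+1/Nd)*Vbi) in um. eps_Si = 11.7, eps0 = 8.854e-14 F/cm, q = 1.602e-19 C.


Step 1: 1/Na + 1/Nd = 1/4.83e+17 + 1/4.01e+14 = 2.49584e-15
Step 2: 2*eps*eps0/q = 2*11.7*8.854e-14/1.602e-19 = 1.293281e+07
Step 3: W^2 = 1.293281e+07 * 2.49584e-15 * 0.71 = 2.29175e-08
Step 4: W = sqrt(2.29175e-08) = 1.514e-04 cm = 1.514 um

1.514


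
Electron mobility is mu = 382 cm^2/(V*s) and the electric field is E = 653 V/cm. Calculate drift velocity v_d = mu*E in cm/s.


Step 1: v_d = mu * E
Step 2: v_d = 382 * 653 = 249446
Step 3: v_d = 2.49e+05 cm/s

2.49e+05


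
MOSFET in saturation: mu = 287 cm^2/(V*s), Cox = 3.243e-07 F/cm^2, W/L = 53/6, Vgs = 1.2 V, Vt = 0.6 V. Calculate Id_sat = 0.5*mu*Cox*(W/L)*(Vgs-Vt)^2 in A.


Step 1: Overdrive voltage Vov = Vgs - Vt = 1.2 - 0.6 = 0.6 V
Step 2: W/L = 53/6 = 8.83333
Step 3: Id = 0.5 * 287 * 3.243e-07 * 8.83333 * 0.6^2
Step 4: Id = 1.48e-04 A

1.48e-04


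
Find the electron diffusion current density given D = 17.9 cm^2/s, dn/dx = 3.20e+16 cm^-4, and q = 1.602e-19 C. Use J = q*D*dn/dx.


Step 1: J = q * D * (dn/dx)
Step 2: J = 1.602e-19 * 17.9 * 3.20e+16
Step 3: J = 9.18e-02 A/cm^2

9.18e-02


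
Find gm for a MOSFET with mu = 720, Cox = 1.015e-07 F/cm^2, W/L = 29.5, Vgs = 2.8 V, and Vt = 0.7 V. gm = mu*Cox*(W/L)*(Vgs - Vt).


Step 1: Vov = Vgs - Vt = 2.8 - 0.7 = 2.1 V
Step 2: gm = mu * Cox * (W/L) * Vov
Step 3: gm = 720 * 1.015e-07 * 29.5 * 2.1 = 4.53e-03 S

4.53e-03


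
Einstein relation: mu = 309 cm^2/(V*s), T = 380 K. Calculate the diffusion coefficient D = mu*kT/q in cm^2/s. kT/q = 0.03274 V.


Step 1: D = mu * (kT/q)
Step 2: D = 309 * 0.03274
Step 3: D = 10.12 cm^2/s

10.12


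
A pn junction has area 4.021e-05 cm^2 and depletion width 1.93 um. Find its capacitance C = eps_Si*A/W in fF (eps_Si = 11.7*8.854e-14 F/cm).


Step 1: eps_Si = 11.7 * 8.854e-14 = 1.035918e-12 F/cm
Step 2: W in cm = 1.93 * 1e-4 = 1.93e-04 cm
Step 3: C = 1.035918e-12 * 4.021e-05 / 1.93e-04 = 2.158252e-13 F
Step 4: C = 215.83 fF

215.83


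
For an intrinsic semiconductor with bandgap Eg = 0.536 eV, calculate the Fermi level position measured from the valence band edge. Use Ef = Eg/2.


Step 1: For an intrinsic semiconductor, the Fermi level sits at midgap.
Step 2: Ef = Eg / 2 = 0.536 / 2 = 0.268 eV

0.268


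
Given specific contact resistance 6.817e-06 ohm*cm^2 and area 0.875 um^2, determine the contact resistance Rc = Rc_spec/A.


Step 1: Convert area to cm^2: 0.875 um^2 = 8.7500e-09 cm^2
Step 2: Rc = Rc_spec / A = 6.817e-06 / 8.7500e-09
Step 3: Rc = 7.79e+02 ohms

7.79e+02


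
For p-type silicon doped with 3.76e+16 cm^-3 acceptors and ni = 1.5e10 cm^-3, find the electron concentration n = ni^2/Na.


Step 1: Majority hole concentration p ≈ Na = 3.76e+16 cm^-3
Step 2: n = ni^2 / Na = (1.5e10)^2 / 3.76e+16
Step 3: n = 5.98e+03 cm^-3

5.98e+03


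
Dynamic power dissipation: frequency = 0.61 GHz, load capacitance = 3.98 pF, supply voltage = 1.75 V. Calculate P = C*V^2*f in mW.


Step 1: V^2 = 1.75^2 = 3.0625 V^2
Step 2: P = C*V^2*f = 3.98e-12 F * 3.0625 * 0.61e9 Hz
Step 3: P = 7.4351375e-03 W
Step 4: P = 7.435 mW

7.435


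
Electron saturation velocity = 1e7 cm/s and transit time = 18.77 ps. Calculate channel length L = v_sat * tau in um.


Step 1: tau in seconds = 18.77 ps * 1e-12 = 1.8770e-11 s
Step 2: L = v_sat * tau = 1e7 * 1.8770e-11 = 1.8770e-04 cm
Step 3: L in um = 1.8770e-04 * 1e4 = 1.877 um

1.877


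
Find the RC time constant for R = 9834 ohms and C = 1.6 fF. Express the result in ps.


Step 1: tau = R * C
Step 2: tau = 9834 * 1.6 fF = 9834 * 1.6e-15 F
Step 3: tau = 1.57344e-11 s = 15.7344 ps

15.7344


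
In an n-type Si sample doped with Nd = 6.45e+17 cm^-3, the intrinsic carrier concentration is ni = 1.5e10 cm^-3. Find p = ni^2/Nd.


Step 1: Since Nd >> ni, n ≈ Nd = 6.45e+17 cm^-3
Step 2: p = ni^2 / n = (1.5e10)^2 / 6.45e+17
Step 3: p = 2.25e20 / 6.45e+17 = 3.49e+02 cm^-3

3.49e+02


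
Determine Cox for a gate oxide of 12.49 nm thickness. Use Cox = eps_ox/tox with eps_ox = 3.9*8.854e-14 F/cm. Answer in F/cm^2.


Step 1: eps_ox = 3.9 * 8.854e-14 = 3.45306e-13 F/cm
Step 2: tox in cm = 12.49 nm * 1e-7 = 1.2490e-06 cm
Step 3: Cox = 3.45306e-13 / 1.2490e-06 = 2.76e-07 F/cm^2

2.76e-07


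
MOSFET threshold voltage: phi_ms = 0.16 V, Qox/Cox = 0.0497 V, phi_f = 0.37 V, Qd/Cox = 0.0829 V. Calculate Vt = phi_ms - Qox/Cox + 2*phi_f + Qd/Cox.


Step 1: Vt = phi_ms - Qox/Cox + 2*phi_f + Qd/Cox
Step 2: Vt = 0.16 - 0.0497 + 2*0.37 + 0.0829
Step 3: Vt = 0.16 - 0.0497 + 0.74 + 0.0829
Step 4: Vt = 0.9332 V

0.9332


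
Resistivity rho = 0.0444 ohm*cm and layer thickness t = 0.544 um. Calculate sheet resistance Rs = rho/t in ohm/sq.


Step 1: Convert thickness to cm: t = 0.544 um = 5.4400e-05 cm
Step 2: Rs = rho / t = 0.0444 / 5.4400e-05
Step 3: Rs = 816.2 ohm/sq

816.2


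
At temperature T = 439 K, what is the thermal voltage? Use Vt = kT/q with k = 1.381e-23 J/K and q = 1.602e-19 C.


Step 1: kT = 1.381e-23 * 439 = 6.06259e-21 J
Step 2: Vt = kT/q = 6.06259e-21 / 1.602e-19
Step 3: Vt = 0.03784 V

0.03784


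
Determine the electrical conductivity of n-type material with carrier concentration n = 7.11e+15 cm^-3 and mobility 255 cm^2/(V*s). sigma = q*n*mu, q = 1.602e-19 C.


Step 1: sigma = q * n * mu
Step 2: sigma = 1.602e-19 * 7.11e+15 * 255
Step 3: sigma = 2.905e-01 S/cm

2.905e-01


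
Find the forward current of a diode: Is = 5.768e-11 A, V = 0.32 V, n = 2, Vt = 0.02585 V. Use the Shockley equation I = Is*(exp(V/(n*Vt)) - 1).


Step 1: V/(n*Vt) = 0.32/(2*0.02585) = 6.1896
Step 2: exp(6.1896) = 4.8765e+02
Step 3: I = 5.768e-11 * (4.8765e+02 - 1) = 2.81e-08 A

2.81e-08


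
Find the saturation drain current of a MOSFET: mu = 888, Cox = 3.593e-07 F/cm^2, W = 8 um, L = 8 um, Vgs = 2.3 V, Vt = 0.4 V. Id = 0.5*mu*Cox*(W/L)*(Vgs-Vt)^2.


Step 1: Overdrive voltage Vov = Vgs - Vt = 2.3 - 0.4 = 1.9 V
Step 2: W/L = 8/8 = 1
Step 3: Id = 0.5 * 888 * 3.593e-07 * 1 * 1.9^2
Step 4: Id = 5.76e-04 A

5.76e-04


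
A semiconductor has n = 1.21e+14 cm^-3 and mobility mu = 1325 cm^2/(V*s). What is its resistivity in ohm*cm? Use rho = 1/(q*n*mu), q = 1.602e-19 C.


Step 1: sigma = q * n * mu = 1.602e-19 * 1.21e+14 * 1325 = 2.56841e-02 S/cm
Step 2: rho = 1 / sigma = 1 / 2.56841e-02 = 38.93 ohm*cm

38.93


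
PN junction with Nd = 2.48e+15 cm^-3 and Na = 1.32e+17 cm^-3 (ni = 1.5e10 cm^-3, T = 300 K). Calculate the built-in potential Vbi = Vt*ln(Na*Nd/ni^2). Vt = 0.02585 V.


Step 1: Compute Na*Nd/ni^2 = 1.32e+17 * 2.48e+15 / (1.5e10)^2 = 1.4549e+12
Step 2: ln(1.4549e+12) = 28.0060
Step 3: Vbi = 0.02585 * 28.0060 = 0.724 V

0.724


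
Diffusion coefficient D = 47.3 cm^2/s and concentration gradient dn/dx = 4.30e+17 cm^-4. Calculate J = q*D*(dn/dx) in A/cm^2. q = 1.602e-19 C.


Step 1: J = q * D * (dn/dx)
Step 2: J = 1.602e-19 * 47.3 * 4.30e+17
Step 3: J = 3.26e+00 A/cm^2

3.26e+00


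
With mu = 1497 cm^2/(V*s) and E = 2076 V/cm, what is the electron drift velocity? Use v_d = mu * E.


Step 1: v_d = mu * E
Step 2: v_d = 1497 * 2076 = 3107772
Step 3: v_d = 3.11e+06 cm/s

3.11e+06


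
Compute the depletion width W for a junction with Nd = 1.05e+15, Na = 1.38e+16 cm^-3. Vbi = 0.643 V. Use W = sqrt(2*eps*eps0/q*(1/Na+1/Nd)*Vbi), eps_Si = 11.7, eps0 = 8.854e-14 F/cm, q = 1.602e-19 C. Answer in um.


Step 1: 1/Na + 1/Nd = 1/1.38e+16 + 1/1.05e+15 = 1.02484e-15
Step 2: 2*eps*eps0/q = 2*11.7*8.854e-14/1.602e-19 = 1.293281e+07
Step 3: W^2 = 1.293281e+07 * 1.02484e-15 * 0.643 = 8.52236e-09
Step 4: W = sqrt(8.52236e-09) = 9.232e-05 cm = 0.9232 um

0.9232


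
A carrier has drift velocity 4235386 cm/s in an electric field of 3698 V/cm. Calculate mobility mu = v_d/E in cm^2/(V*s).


Step 1: mu = v_d / E
Step 2: mu = 4235386 / 3698
Step 3: mu = 1145.32 cm^2/(V*s)

1145.32


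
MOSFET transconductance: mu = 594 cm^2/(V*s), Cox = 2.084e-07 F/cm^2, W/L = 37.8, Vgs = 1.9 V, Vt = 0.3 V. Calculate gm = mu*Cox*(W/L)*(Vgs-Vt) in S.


Step 1: Vov = Vgs - Vt = 1.9 - 0.3 = 1.6 V
Step 2: gm = mu * Cox * (W/L) * Vov
Step 3: gm = 594 * 2.084e-07 * 37.8 * 1.6 = 7.49e-03 S

7.49e-03


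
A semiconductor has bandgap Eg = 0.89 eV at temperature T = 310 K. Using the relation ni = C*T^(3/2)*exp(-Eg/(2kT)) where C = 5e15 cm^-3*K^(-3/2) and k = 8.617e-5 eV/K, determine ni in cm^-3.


Step 1: Compute kT = 8.617e-5 * 310 = 0.0267127 eV
Step 2: Exponent = -Eg/(2kT) = -0.89/(2*0.0267127) = -16.65874
Step 3: T^(3/2) = 310^1.5 = 5458.11
Step 4: ni = 5e15 * 5458.11 * exp(-16.65874) = 1.59e+12 cm^-3

1.59e+12


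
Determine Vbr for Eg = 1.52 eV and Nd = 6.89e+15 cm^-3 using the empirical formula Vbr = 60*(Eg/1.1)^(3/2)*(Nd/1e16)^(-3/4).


Step 1: Eg/1.1 = 1.52/1.1 = 1.381818
Step 2: (Eg/1.1)^1.5 = 1.381818^1.5 = 1.624337
Step 3: (Nd/1e16)^(-0.75) = (0.689)^(-0.75) = 1.322317
Step 4: Vbr = 60 * 1.624337 * 1.322317 = 128.9 V

128.9


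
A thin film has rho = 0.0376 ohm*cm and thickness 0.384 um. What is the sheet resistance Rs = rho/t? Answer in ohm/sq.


Step 1: Convert thickness to cm: t = 0.384 um = 3.8400e-05 cm
Step 2: Rs = rho / t = 0.0376 / 3.8400e-05
Step 3: Rs = 979.2 ohm/sq

979.2


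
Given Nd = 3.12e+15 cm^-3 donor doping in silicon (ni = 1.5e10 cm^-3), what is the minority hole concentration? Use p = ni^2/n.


Step 1: Since Nd >> ni, n ≈ Nd = 3.12e+15 cm^-3
Step 2: p = ni^2 / n = (1.5e10)^2 / 3.12e+15
Step 3: p = 2.25e20 / 3.12e+15 = 7.21e+04 cm^-3

7.21e+04


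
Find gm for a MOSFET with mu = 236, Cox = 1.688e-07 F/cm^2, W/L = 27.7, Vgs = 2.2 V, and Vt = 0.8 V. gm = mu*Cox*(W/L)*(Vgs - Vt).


Step 1: Vov = Vgs - Vt = 2.2 - 0.8 = 1.4 V
Step 2: gm = mu * Cox * (W/L) * Vov
Step 3: gm = 236 * 1.688e-07 * 27.7 * 1.4 = 1.54e-03 S

1.54e-03


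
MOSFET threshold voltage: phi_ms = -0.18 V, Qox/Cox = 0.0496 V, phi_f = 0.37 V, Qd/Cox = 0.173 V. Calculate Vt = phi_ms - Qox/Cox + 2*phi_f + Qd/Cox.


Step 1: Vt = phi_ms - Qox/Cox + 2*phi_f + Qd/Cox
Step 2: Vt = -0.18 - 0.0496 + 2*0.37 + 0.173
Step 3: Vt = -0.18 - 0.0496 + 0.74 + 0.173
Step 4: Vt = 0.6834 V

0.6834


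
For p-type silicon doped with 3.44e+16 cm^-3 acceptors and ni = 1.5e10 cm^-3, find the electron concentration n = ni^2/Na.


Step 1: Majority hole concentration p ≈ Na = 3.44e+16 cm^-3
Step 2: n = ni^2 / Na = (1.5e10)^2 / 3.44e+16
Step 3: n = 6.54e+03 cm^-3

6.54e+03


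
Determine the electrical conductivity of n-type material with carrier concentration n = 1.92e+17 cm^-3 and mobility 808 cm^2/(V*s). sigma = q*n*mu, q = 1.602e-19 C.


Step 1: sigma = q * n * mu
Step 2: sigma = 1.602e-19 * 1.92e+17 * 808
Step 3: sigma = 2.485e+01 S/cm

2.485e+01


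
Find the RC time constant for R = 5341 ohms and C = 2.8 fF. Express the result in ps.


Step 1: tau = R * C
Step 2: tau = 5341 * 2.8 fF = 5341 * 2.8e-15 F
Step 3: tau = 1.49548e-11 s = 14.9548 ps

14.9548


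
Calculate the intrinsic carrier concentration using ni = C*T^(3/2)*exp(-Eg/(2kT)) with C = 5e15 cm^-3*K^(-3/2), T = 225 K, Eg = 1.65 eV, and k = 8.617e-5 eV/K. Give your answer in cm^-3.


Step 1: Compute kT = 8.617e-5 * 225 = 0.01938825 eV
Step 2: Exponent = -Eg/(2kT) = -1.65/(2*0.01938825) = -42.55155
Step 3: T^(3/2) = 225^1.5 = 3375.00
Step 4: ni = 5e15 * 3375.00 * exp(-42.55155) = 5.59e+00 cm^-3

5.59e+00


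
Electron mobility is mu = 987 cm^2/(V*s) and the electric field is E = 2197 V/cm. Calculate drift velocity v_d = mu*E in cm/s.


Step 1: v_d = mu * E
Step 2: v_d = 987 * 2197 = 2168439
Step 3: v_d = 2.17e+06 cm/s

2.17e+06


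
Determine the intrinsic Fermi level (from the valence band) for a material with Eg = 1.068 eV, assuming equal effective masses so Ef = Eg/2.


Step 1: For an intrinsic semiconductor, the Fermi level sits at midgap.
Step 2: Ef = Eg / 2 = 1.068 / 2 = 0.534 eV

0.534


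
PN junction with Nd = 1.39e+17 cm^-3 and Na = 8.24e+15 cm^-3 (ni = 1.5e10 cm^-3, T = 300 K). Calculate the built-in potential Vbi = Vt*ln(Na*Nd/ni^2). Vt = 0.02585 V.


Step 1: Compute Na*Nd/ni^2 = 8.24e+15 * 1.39e+17 / (1.5e10)^2 = 5.0905e+12
Step 2: ln(5.0905e+12) = 29.2584
Step 3: Vbi = 0.02585 * 29.2584 = 0.756 V

0.756


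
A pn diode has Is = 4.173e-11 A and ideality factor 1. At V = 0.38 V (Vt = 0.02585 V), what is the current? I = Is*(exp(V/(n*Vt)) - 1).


Step 1: V/(n*Vt) = 0.38/(1*0.02585) = 14.7002
Step 2: exp(14.7002) = 2.4222e+06
Step 3: I = 4.173e-11 * (2.4222e+06 - 1) = 1.01e-04 A

1.01e-04


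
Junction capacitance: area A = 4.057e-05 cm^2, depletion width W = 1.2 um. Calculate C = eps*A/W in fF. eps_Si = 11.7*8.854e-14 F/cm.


Step 1: eps_Si = 11.7 * 8.854e-14 = 1.035918e-12 F/cm
Step 2: W in cm = 1.2 * 1e-4 = 1.20e-04 cm
Step 3: C = 1.035918e-12 * 4.057e-05 / 1.20e-04 = 3.502266e-13 F
Step 4: C = 350.23 fF

350.23


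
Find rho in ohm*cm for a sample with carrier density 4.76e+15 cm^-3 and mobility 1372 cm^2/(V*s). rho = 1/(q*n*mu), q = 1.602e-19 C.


Step 1: sigma = q * n * mu = 1.602e-19 * 4.76e+15 * 1372 = 1.04622e+00 S/cm
Step 2: rho = 1 / sigma = 1 / 1.04622e+00 = 0.9558 ohm*cm

0.9558


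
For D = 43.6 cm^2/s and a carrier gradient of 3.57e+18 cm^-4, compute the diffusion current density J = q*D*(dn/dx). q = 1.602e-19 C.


Step 1: J = q * D * (dn/dx)
Step 2: J = 1.602e-19 * 43.6 * 3.57e+18
Step 3: J = 2.49e+01 A/cm^2

2.49e+01


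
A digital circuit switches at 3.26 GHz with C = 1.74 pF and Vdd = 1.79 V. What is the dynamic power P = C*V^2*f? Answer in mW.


Step 1: V^2 = 1.79^2 = 3.2041 V^2
Step 2: P = C*V^2*f = 1.74e-12 F * 3.2041 * 3.26e9 Hz
Step 3: P = 1.817493684e-02 W
Step 4: P = 18.175 mW

18.175


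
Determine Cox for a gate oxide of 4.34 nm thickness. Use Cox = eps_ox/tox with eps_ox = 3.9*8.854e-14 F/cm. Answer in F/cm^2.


Step 1: eps_ox = 3.9 * 8.854e-14 = 3.45306e-13 F/cm
Step 2: tox in cm = 4.34 nm * 1e-7 = 4.3400e-07 cm
Step 3: Cox = 3.45306e-13 / 4.3400e-07 = 7.96e-07 F/cm^2

7.96e-07


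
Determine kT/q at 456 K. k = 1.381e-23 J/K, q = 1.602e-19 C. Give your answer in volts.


Step 1: kT = 1.381e-23 * 456 = 6.29736e-21 J
Step 2: Vt = kT/q = 6.29736e-21 / 1.602e-19
Step 3: Vt = 0.03931 V

0.03931


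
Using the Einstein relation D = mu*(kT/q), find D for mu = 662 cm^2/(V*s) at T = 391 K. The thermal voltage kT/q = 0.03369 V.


Step 1: D = mu * (kT/q)
Step 2: D = 662 * 0.03369
Step 3: D = 22.3 cm^2/s

22.3


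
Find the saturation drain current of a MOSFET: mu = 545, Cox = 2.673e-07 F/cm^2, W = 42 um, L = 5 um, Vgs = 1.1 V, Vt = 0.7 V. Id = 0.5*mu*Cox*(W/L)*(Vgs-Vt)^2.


Step 1: Overdrive voltage Vov = Vgs - Vt = 1.1 - 0.7 = 0.4 V
Step 2: W/L = 42/5 = 8.4
Step 3: Id = 0.5 * 545 * 2.673e-07 * 8.4 * 0.4^2
Step 4: Id = 9.79e-05 A

9.79e-05


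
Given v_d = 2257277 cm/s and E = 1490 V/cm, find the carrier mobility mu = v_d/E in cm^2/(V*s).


Step 1: mu = v_d / E
Step 2: mu = 2257277 / 1490
Step 3: mu = 1514.95 cm^2/(V*s)

1514.95


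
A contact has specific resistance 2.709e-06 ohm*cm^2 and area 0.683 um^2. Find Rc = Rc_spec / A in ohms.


Step 1: Convert area to cm^2: 0.683 um^2 = 6.8300e-09 cm^2
Step 2: Rc = Rc_spec / A = 2.709e-06 / 6.8300e-09
Step 3: Rc = 3.97e+02 ohms

3.97e+02


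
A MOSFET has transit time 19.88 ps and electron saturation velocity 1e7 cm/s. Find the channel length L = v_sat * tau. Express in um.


Step 1: tau in seconds = 19.88 ps * 1e-12 = 1.9880e-11 s
Step 2: L = v_sat * tau = 1e7 * 1.9880e-11 = 1.9880e-04 cm
Step 3: L in um = 1.9880e-04 * 1e4 = 1.988 um

1.988


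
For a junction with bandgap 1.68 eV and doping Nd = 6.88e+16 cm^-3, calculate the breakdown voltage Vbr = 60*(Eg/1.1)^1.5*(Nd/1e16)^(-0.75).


Step 1: Eg/1.1 = 1.68/1.1 = 1.527273
Step 2: (Eg/1.1)^1.5 = 1.527273^1.5 = 1.887448
Step 3: (Nd/1e16)^(-0.75) = (6.88)^(-0.75) = 0.235401
Step 4: Vbr = 60 * 1.887448 * 0.235401 = 26.7 V

26.7


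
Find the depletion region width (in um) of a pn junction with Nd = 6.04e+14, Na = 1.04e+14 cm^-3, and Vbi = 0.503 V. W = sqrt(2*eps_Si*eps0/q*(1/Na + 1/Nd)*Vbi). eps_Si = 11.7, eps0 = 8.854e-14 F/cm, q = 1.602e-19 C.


Step 1: 1/Na + 1/Nd = 1/1.04e+14 + 1/6.04e+14 = 1.12710e-14
Step 2: 2*eps*eps0/q = 2*11.7*8.854e-14/1.602e-19 = 1.293281e+07
Step 3: W^2 = 1.293281e+07 * 1.12710e-14 * 0.503 = 7.33201e-08
Step 4: W = sqrt(7.33201e-08) = 2.708e-04 cm = 2.708 um

2.708


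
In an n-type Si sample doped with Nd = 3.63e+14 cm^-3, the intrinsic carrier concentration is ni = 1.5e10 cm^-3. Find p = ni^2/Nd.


Step 1: Since Nd >> ni, n ≈ Nd = 3.63e+14 cm^-3
Step 2: p = ni^2 / n = (1.5e10)^2 / 3.63e+14
Step 3: p = 2.25e20 / 3.63e+14 = 6.20e+05 cm^-3

6.20e+05


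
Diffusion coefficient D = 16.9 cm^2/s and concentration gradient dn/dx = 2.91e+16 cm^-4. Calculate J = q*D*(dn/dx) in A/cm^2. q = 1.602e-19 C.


Step 1: J = q * D * (dn/dx)
Step 2: J = 1.602e-19 * 16.9 * 2.91e+16
Step 3: J = 7.88e-02 A/cm^2

7.88e-02


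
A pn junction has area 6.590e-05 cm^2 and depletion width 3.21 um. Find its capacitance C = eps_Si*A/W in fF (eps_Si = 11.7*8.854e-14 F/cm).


Step 1: eps_Si = 11.7 * 8.854e-14 = 1.035918e-12 F/cm
Step 2: W in cm = 3.21 * 1e-4 = 3.21e-04 cm
Step 3: C = 1.035918e-12 * 6.590e-05 / 3.21e-04 = 2.126698e-13 F
Step 4: C = 212.67 fF

212.67


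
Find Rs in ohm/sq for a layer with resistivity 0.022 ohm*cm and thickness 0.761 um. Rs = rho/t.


Step 1: Convert thickness to cm: t = 0.761 um = 7.6100e-05 cm
Step 2: Rs = rho / t = 0.022 / 7.6100e-05
Step 3: Rs = 289.1 ohm/sq

289.1


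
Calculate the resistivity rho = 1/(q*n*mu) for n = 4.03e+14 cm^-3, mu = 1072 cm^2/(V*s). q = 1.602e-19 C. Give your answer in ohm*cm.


Step 1: sigma = q * n * mu = 1.602e-19 * 4.03e+14 * 1072 = 6.92090e-02 S/cm
Step 2: rho = 1 / sigma = 1 / 6.92090e-02 = 14.45 ohm*cm

14.45


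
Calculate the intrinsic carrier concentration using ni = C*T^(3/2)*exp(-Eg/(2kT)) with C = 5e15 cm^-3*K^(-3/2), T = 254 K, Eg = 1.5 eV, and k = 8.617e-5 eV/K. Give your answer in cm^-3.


Step 1: Compute kT = 8.617e-5 * 254 = 0.02188718 eV
Step 2: Exponent = -Eg/(2kT) = -1.5/(2*0.02188718) = -34.26663
Step 3: T^(3/2) = 254^1.5 = 4048.09
Step 4: ni = 5e15 * 4048.09 * exp(-34.26663) = 2.66e+04 cm^-3

2.66e+04


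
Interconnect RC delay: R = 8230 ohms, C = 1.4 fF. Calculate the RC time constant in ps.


Step 1: tau = R * C
Step 2: tau = 8230 * 1.4 fF = 8230 * 1.4e-15 F
Step 3: tau = 1.1522e-11 s = 11.522 ps

11.522


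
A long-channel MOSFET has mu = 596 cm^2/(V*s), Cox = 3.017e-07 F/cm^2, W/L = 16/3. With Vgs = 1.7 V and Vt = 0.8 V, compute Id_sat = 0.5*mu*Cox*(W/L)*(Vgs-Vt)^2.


Step 1: Overdrive voltage Vov = Vgs - Vt = 1.7 - 0.8 = 0.9 V
Step 2: W/L = 16/3 = 5.33333
Step 3: Id = 0.5 * 596 * 3.017e-07 * 5.33333 * 0.9^2
Step 4: Id = 3.88e-04 A

3.88e-04


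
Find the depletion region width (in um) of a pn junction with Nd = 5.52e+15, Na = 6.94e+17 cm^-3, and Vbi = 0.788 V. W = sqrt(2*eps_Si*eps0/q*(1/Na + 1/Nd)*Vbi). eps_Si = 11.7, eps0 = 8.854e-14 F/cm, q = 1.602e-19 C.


Step 1: 1/Na + 1/Nd = 1/6.94e+17 + 1/5.52e+15 = 1.82600e-16
Step 2: 2*eps*eps0/q = 2*11.7*8.854e-14/1.602e-19 = 1.293281e+07
Step 3: W^2 = 1.293281e+07 * 1.82600e-16 * 0.788 = 1.86089e-09
Step 4: W = sqrt(1.86089e-09) = 4.314e-05 cm = 0.4314 um

0.4314


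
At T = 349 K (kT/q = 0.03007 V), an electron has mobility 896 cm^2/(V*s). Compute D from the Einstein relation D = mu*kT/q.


Step 1: D = mu * (kT/q)
Step 2: D = 896 * 0.03007
Step 3: D = 26.94 cm^2/s

26.94


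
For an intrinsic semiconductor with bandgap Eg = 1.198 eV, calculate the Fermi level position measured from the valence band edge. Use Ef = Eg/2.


Step 1: For an intrinsic semiconductor, the Fermi level sits at midgap.
Step 2: Ef = Eg / 2 = 1.198 / 2 = 0.599 eV

0.599


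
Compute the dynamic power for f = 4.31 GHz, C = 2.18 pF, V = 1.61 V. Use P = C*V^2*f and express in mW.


Step 1: V^2 = 1.61^2 = 2.5921 V^2
Step 2: P = C*V^2*f = 2.18e-12 F * 2.5921 * 4.31e9 Hz
Step 3: P = 2.435485318e-02 W
Step 4: P = 24.355 mW

24.355


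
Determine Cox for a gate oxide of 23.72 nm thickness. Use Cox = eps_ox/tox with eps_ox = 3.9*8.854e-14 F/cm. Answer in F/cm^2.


Step 1: eps_ox = 3.9 * 8.854e-14 = 3.45306e-13 F/cm
Step 2: tox in cm = 23.72 nm * 1e-7 = 2.3720e-06 cm
Step 3: Cox = 3.45306e-13 / 2.3720e-06 = 1.46e-07 F/cm^2

1.46e-07


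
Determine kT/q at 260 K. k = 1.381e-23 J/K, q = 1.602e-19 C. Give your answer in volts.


Step 1: kT = 1.381e-23 * 260 = 3.5906e-21 J
Step 2: Vt = kT/q = 3.5906e-21 / 1.602e-19
Step 3: Vt = 0.02241 V

0.02241


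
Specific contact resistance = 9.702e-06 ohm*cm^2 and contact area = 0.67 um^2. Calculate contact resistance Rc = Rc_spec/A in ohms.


Step 1: Convert area to cm^2: 0.67 um^2 = 6.7000e-09 cm^2
Step 2: Rc = Rc_spec / A = 9.702e-06 / 6.7000e-09
Step 3: Rc = 1.45e+03 ohms

1.45e+03


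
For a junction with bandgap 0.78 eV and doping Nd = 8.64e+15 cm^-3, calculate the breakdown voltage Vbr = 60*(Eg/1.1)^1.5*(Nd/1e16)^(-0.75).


Step 1: Eg/1.1 = 0.78/1.1 = 0.709091
Step 2: (Eg/1.1)^1.5 = 0.709091^1.5 = 0.597108
Step 3: (Nd/1e16)^(-0.75) = (0.864)^(-0.75) = 1.115873
Step 4: Vbr = 60 * 0.597108 * 1.115873 = 40.0 V

40.0


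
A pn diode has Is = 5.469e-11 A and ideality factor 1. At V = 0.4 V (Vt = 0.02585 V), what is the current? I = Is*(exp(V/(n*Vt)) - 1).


Step 1: V/(n*Vt) = 0.4/(1*0.02585) = 15.4739
Step 2: exp(15.4739) = 5.2508e+06
Step 3: I = 5.469e-11 * (5.2508e+06 - 1) = 2.87e-04 A

2.87e-04


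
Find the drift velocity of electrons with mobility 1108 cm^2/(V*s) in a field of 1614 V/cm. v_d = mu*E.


Step 1: v_d = mu * E
Step 2: v_d = 1108 * 1614 = 1788312
Step 3: v_d = 1.79e+06 cm/s

1.79e+06


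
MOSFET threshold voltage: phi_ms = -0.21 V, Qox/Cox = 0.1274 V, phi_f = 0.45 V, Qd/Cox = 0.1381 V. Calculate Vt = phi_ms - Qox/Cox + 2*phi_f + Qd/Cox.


Step 1: Vt = phi_ms - Qox/Cox + 2*phi_f + Qd/Cox
Step 2: Vt = -0.21 - 0.1274 + 2*0.45 + 0.1381
Step 3: Vt = -0.21 - 0.1274 + 0.9 + 0.1381
Step 4: Vt = 0.7007 V

0.7007


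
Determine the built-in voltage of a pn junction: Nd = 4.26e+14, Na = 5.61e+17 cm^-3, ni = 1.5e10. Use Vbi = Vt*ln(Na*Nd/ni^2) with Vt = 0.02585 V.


Step 1: Compute Na*Nd/ni^2 = 5.61e+17 * 4.26e+14 / (1.5e10)^2 = 1.0622e+12
Step 2: ln(1.0622e+12) = 27.6914
Step 3: Vbi = 0.02585 * 27.6914 = 0.716 V

0.716


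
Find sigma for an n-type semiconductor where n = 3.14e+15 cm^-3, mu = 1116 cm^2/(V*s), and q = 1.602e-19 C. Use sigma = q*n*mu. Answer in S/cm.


Step 1: sigma = q * n * mu
Step 2: sigma = 1.602e-19 * 3.14e+15 * 1116
Step 3: sigma = 5.614e-01 S/cm

5.614e-01


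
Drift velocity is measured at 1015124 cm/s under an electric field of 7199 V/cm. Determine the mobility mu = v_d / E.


Step 1: mu = v_d / E
Step 2: mu = 1015124 / 7199
Step 3: mu = 141.01 cm^2/(V*s)

141.01


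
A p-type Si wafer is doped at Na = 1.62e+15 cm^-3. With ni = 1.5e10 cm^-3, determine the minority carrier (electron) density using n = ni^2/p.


Step 1: Majority hole concentration p ≈ Na = 1.62e+15 cm^-3
Step 2: n = ni^2 / Na = (1.5e10)^2 / 1.62e+15
Step 3: n = 1.39e+05 cm^-3

1.39e+05


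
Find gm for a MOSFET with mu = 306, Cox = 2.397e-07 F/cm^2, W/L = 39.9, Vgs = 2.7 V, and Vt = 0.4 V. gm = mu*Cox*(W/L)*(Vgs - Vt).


Step 1: Vov = Vgs - Vt = 2.7 - 0.4 = 2.3 V
Step 2: gm = mu * Cox * (W/L) * Vov
Step 3: gm = 306 * 2.397e-07 * 39.9 * 2.3 = 6.73e-03 S

6.73e-03


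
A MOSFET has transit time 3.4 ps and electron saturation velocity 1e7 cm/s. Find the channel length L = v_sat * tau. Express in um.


Step 1: tau in seconds = 3.4 ps * 1e-12 = 3.4000e-12 s
Step 2: L = v_sat * tau = 1e7 * 3.4000e-12 = 3.4000e-05 cm
Step 3: L in um = 3.4000e-05 * 1e4 = 0.34 um

0.34


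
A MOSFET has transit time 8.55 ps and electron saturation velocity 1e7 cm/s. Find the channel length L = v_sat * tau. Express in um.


Step 1: tau in seconds = 8.55 ps * 1e-12 = 8.5500e-12 s
Step 2: L = v_sat * tau = 1e7 * 8.5500e-12 = 8.5500e-05 cm
Step 3: L in um = 8.5500e-05 * 1e4 = 0.855 um

0.855


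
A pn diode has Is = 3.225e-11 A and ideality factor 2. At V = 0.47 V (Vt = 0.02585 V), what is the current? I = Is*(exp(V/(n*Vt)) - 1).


Step 1: V/(n*Vt) = 0.47/(2*0.02585) = 9.0909
Step 2: exp(9.0909) = 8.8742e+03
Step 3: I = 3.225e-11 * (8.8742e+03 - 1) = 2.86e-07 A

2.86e-07


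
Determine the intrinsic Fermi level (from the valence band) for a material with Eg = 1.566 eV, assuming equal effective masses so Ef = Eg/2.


Step 1: For an intrinsic semiconductor, the Fermi level sits at midgap.
Step 2: Ef = Eg / 2 = 1.566 / 2 = 0.783 eV

0.783


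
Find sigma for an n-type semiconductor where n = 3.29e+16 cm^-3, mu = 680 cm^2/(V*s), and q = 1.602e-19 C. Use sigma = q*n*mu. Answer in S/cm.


Step 1: sigma = q * n * mu
Step 2: sigma = 1.602e-19 * 3.29e+16 * 680
Step 3: sigma = 3.584e+00 S/cm

3.584e+00


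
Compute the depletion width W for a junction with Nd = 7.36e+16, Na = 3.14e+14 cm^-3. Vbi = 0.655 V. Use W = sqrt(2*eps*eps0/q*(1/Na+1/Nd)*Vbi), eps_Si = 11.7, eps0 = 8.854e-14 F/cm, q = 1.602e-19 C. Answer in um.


Step 1: 1/Na + 1/Nd = 1/3.14e+14 + 1/7.36e+16 = 3.19830e-15
Step 2: 2*eps*eps0/q = 2*11.7*8.854e-14/1.602e-19 = 1.293281e+07
Step 3: W^2 = 1.293281e+07 * 3.19830e-15 * 0.655 = 2.70928e-08
Step 4: W = sqrt(2.70928e-08) = 1.646e-04 cm = 1.646 um

1.646


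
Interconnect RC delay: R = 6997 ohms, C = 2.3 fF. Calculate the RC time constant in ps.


Step 1: tau = R * C
Step 2: tau = 6997 * 2.3 fF = 6997 * 2.3e-15 F
Step 3: tau = 1.60931e-11 s = 16.0931 ps

16.0931
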